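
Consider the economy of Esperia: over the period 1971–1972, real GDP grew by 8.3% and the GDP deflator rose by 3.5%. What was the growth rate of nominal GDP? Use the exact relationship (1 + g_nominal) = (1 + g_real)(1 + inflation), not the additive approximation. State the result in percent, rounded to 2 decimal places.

12.09%

(1 + g_nom) = (1 + g_real)(1 + π) = 1.0830 × 1.0350 = 1.12091.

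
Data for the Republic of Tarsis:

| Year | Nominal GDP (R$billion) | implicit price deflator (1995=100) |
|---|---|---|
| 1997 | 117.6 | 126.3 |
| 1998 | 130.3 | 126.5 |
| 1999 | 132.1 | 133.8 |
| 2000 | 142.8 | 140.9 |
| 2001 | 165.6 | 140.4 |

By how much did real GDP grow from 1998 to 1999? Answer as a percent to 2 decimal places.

Real GDP 1998 = 130.3/1.265 = 103.00.
Real GDP 1999 = 132.1/1.338 = 98.73.
Change = 98.73/103.00 − 1 = -0.0415.

-4.15%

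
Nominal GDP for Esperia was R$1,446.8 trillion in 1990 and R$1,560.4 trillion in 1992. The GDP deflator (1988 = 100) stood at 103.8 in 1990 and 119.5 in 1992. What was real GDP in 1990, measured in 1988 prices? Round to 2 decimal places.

Real GDP = Nominal / (GDP deflator/100) = 1446.8 / 1.038 = 1393.83.

R$1,393.83 trillion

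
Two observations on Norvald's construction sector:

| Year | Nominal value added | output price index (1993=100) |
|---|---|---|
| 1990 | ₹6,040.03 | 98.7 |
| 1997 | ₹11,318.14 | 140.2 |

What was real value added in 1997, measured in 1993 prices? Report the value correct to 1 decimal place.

Real value added = Nominal / (output price index/100) = 11318.14 / 1.402 = 8072.85.

₹8,072.9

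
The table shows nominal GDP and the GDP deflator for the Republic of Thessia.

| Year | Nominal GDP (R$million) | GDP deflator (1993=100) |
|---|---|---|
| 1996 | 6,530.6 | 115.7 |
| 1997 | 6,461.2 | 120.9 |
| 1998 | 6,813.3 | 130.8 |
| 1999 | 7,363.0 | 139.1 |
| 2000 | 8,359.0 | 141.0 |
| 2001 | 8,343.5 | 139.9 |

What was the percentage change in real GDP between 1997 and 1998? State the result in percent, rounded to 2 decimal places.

-2.53%

Real GDP 1997 = 6461.2/1.209 = 5344.25.
Real GDP 1998 = 6813.3/1.308 = 5208.94.
Change = 5208.94/5344.25 − 1 = -0.0253.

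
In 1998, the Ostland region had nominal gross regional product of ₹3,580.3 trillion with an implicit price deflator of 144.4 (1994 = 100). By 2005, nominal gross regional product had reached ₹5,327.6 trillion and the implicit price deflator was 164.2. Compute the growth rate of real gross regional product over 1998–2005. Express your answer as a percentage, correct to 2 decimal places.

Deflate each year: 1998 → 3580.3/1.444 = 2479.43; 2005 → 5327.6/1.642 = 3244.58.
So real gross regional product changed by 3244.58/2479.43 − 1 = 0.3086, i.e. 30.86%.

30.86%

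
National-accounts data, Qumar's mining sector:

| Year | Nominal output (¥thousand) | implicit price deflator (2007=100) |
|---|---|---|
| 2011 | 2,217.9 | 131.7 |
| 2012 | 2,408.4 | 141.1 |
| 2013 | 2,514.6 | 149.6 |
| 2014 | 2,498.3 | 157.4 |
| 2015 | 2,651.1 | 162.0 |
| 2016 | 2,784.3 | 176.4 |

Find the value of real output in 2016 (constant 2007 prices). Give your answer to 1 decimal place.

Real output 2016 = 2784.3 / 1.764 = 1578.40.

¥1,578.4 thousand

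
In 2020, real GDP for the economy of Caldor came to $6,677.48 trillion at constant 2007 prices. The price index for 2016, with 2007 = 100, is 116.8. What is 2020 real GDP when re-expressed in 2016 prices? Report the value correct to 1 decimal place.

$7,799.3 trillion

Real GDP in 2016 prices = Real GDP in 2007 prices × (P_2016/P_2007) = 6677.48 × 1.168 = 7799.30.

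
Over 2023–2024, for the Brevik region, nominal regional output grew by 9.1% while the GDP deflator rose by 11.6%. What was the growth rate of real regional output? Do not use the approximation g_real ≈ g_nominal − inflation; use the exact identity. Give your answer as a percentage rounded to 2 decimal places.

(1 + g_nom) = (1 + g_real)(1 + π), so g_real = 1.0910 / 1.1160 − 1 = -0.02240.

-2.24%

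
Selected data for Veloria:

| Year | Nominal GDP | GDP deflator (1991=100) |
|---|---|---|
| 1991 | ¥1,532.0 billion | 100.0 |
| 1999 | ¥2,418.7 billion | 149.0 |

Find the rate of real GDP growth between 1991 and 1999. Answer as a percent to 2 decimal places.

5.96%

Real GDP 1991 = 1532.0 / 1.000 = 1532.00.
Real GDP 1999 = 2418.7 / 1.490 = 1623.29.
Real growth = 1623.29 / 1532.00 − 1 = 0.0596.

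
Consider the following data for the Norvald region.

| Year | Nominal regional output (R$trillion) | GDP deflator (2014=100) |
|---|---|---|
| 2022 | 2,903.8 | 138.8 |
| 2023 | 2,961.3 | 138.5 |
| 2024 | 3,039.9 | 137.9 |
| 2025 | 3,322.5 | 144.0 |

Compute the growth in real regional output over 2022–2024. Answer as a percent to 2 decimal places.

5.37%

Real regional output 2022 = 2903.8/1.388 = 2092.07.
Real regional output 2024 = 3039.9/1.379 = 2204.42.
Change = 2204.42/2092.07 − 1 = 0.0537.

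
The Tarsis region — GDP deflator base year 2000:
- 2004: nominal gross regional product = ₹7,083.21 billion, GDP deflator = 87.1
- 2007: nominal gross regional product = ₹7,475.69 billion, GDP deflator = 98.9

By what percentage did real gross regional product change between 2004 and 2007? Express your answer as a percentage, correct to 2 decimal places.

-7.05%

Real gross regional product 2004 = 7083.21 / 0.871 = 8132.27.
Real gross regional product 2007 = 7475.69 / 0.989 = 7558.84.
Real growth = 7558.84 / 8132.27 − 1 = -0.0705.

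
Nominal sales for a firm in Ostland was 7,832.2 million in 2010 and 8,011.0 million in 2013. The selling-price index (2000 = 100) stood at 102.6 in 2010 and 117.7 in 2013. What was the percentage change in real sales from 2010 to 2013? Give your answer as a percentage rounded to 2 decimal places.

Real sales 2010 = 7832.2 / 1.026 = 7633.72.
Real sales 2013 = 8011.0 / 1.177 = 6806.29.
Real growth = 6806.29 / 7633.72 − 1 = -0.1084.

-10.84%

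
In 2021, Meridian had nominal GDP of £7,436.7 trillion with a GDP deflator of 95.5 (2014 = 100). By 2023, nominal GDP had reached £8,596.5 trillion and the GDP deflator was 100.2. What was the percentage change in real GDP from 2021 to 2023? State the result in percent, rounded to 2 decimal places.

Real GDP 2021 = 7436.7 / 0.955 = 7787.12.
Real GDP 2023 = 8596.5 / 1.002 = 8579.34.
Real growth = 8579.34 / 7787.12 − 1 = 0.1017.

10.17%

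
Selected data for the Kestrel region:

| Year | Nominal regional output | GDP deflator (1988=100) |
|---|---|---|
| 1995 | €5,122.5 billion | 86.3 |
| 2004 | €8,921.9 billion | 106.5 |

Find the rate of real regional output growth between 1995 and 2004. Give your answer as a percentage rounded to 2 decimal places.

41.14%

Deflate each year: 1995 → 5122.5/0.863 = 5935.69; 2004 → 8921.9/1.065 = 8377.37.
So real regional output changed by 8377.37/5935.69 − 1 = 0.4114, i.e. 41.14%.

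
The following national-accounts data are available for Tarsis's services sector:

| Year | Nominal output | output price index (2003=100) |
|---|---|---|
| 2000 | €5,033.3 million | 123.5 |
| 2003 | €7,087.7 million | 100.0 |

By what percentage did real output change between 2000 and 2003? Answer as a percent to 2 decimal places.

73.91%

Deflate each year: 2000 → 5033.3/1.235 = 4075.55; 2003 → 7087.7/1.000 = 7087.70.
So real output changed by 7087.70/4075.55 − 1 = 0.7391, i.e. 73.91%.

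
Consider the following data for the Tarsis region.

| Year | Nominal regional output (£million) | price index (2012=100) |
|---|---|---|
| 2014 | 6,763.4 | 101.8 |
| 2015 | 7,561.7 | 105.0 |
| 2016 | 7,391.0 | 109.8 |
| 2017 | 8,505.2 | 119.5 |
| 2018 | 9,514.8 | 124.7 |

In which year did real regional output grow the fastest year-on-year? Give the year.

2015

2015: real = 7561.7/1.050 = 7201.62; growth vs 2014 (6643.81) = 8.40%.
2016: real = 7391.0/1.098 = 6731.33; growth vs 2015 (7201.62) = -6.53%.
2017: real = 8505.2/1.195 = 7117.32; growth vs 2016 (6731.33) = 5.73%.
2018: real = 9514.8/1.247 = 7630.15; growth vs 2017 (7117.32) = 7.21%.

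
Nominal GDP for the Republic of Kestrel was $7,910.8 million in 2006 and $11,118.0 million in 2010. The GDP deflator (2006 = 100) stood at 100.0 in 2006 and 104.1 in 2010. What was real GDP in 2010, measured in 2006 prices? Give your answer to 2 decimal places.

$10,680.12 million

Real GDP = Nominal / (GDP deflator/100) = 11118.0 / 1.041 = 10680.12.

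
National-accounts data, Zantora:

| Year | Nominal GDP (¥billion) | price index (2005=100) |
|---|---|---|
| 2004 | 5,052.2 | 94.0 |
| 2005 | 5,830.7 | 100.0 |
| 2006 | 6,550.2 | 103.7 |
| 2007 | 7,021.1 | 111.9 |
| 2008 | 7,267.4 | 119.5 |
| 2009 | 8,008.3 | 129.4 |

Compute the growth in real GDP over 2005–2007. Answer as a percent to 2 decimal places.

7.61%

Real GDP 2005 = 5830.7/1.000 = 5830.70.
Real GDP 2007 = 7021.1/1.119 = 6274.44.
Change = 6274.44/5830.70 − 1 = 0.0761.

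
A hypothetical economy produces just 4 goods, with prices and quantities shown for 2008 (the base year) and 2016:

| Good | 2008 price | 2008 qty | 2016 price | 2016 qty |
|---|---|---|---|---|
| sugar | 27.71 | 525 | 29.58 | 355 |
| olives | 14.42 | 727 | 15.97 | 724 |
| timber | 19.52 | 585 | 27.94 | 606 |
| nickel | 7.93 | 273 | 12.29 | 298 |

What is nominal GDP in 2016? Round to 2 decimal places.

42657.24

Nominal GDP 2016 = Σ (p_2016 × q_2016) = 29.58·355 + 15.97·724 + 27.94·606 + 12.29·298 = 42657.24.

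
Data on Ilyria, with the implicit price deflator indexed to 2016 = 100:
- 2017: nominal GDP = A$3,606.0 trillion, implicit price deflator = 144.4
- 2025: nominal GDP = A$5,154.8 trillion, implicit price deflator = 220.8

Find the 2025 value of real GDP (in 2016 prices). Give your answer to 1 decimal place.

Real GDP = Nominal / (implicit price deflator/100) = 5154.8 / 2.208 = 2334.60.

A$2,334.6 trillion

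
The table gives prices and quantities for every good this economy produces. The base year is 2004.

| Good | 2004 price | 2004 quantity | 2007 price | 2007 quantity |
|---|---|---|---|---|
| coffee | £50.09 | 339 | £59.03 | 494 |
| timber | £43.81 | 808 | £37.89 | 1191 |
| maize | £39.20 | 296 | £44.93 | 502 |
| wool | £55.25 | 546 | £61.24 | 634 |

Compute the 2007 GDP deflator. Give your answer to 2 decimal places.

103.07

Nominal GDP 2007 = 59.03·494 + 37.89·1191 + 44.93·502 + 61.24·634 = 135668.83.
Real GDP 2007 (at 2004 prices) = 50.09·494 + 43.81·1191 + 39.20·502 + 55.25·634 = 131629.07.
Deflator = Nominal/Real × 100 = 135668.83/131629.07 × 100 = 103.069.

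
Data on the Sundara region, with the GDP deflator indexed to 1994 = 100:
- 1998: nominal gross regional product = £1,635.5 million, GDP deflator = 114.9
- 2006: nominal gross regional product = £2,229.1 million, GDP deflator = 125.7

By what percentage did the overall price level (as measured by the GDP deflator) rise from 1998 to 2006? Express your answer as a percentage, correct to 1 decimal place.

Price-level change = 125.7 / 114.9 − 1 = 0.0940.

9.4%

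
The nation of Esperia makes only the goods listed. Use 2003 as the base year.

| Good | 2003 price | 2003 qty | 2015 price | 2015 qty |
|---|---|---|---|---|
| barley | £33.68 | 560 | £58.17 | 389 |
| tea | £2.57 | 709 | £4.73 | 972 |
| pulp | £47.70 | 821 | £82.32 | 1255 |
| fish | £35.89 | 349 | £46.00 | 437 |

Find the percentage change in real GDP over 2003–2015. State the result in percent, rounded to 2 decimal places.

25.95%

Real GDP 2003 = Nominal GDP 2003 = 33.68·560 + 2.57·709 + 47.70·821 + 35.89·349 = 72370.24.
Real GDP 2015 (at 2003 prices) = 33.68·389 + 2.57·972 + 47.70·1255 + 35.89·437 = 91146.99.
Real growth = 91146.99/72370.24 − 1 = 0.2595.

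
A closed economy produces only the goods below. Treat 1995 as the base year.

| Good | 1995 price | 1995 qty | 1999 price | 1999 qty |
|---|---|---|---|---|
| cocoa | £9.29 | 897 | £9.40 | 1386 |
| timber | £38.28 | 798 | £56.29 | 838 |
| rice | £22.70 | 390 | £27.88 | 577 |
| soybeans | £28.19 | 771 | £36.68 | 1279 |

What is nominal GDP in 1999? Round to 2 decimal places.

£123199.90

Nominal GDP 1999 = Σ (p_1999 × q_1999) = 9.40·1386 + 56.29·838 + 27.88·577 + 36.68·1279 = 123199.90.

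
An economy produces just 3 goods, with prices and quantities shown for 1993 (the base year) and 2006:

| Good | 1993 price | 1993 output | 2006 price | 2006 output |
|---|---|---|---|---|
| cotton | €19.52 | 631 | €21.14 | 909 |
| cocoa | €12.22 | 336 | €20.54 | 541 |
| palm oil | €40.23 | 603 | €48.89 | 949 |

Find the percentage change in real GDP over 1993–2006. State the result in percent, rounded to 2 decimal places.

53.71%

Real GDP 1993 = Nominal GDP 1993 = 19.52·631 + 12.22·336 + 40.23·603 = 40681.73.
Real GDP 2006 (at 1993 prices) = 19.52·909 + 12.22·541 + 40.23·949 = 62532.97.
Real growth = 62532.97/40681.73 − 1 = 0.5371.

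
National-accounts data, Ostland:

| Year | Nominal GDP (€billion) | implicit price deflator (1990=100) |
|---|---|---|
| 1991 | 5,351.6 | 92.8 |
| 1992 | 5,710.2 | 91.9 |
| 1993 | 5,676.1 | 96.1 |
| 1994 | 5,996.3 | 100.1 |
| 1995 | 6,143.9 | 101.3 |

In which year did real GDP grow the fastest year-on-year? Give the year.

1992: real = 5710.2/0.919 = 6213.49; growth vs 1991 (5766.81) = 7.75%.
1993: real = 5676.1/0.961 = 5906.45; growth vs 1992 (6213.49) = -4.94%.
1994: real = 5996.3/1.001 = 5990.31; growth vs 1993 (5906.45) = 1.42%.
1995: real = 6143.9/1.013 = 6065.05; growth vs 1994 (5990.31) = 1.25%.

1992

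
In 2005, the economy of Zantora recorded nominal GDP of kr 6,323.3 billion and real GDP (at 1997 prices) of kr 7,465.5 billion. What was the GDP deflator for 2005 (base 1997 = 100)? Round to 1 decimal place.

GDP deflator = (Nominal / Real) × 100 = 6323.3 / 7465.5 × 100 = 84.70.

84.7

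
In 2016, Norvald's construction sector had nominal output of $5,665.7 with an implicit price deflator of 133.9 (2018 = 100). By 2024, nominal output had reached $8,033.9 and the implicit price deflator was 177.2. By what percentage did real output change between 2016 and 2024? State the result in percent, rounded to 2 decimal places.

Deflate each year: 2016 → 5665.7/1.339 = 4231.29; 2024 → 8033.9/1.772 = 4533.80.
So real output changed by 4533.80/4231.29 − 1 = 0.0715, i.e. 7.15%.

7.15%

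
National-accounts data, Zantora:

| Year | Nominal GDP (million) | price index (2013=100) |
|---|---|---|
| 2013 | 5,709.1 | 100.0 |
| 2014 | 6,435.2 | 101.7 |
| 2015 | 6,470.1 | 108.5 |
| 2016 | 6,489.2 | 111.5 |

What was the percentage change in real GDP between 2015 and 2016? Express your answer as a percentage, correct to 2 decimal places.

-2.40%

Real GDP 2015 = 6470.1/1.085 = 5963.23.
Real GDP 2016 = 6489.2/1.115 = 5819.91.
Change = 5819.91/5963.23 − 1 = -0.0240.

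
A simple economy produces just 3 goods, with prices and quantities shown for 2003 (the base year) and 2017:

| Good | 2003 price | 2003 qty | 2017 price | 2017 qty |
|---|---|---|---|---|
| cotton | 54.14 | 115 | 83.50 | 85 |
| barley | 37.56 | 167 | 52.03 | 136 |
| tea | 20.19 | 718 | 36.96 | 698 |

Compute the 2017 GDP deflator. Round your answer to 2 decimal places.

167.93

Nominal GDP 2017 = 83.50·85 + 52.03·136 + 36.96·698 = 39971.66.
Real GDP 2017 (at 2003 prices) = 54.14·85 + 37.56·136 + 20.19·698 = 23802.68.
Deflator = Nominal/Real × 100 = 39971.66/23802.68 × 100 = 167.929.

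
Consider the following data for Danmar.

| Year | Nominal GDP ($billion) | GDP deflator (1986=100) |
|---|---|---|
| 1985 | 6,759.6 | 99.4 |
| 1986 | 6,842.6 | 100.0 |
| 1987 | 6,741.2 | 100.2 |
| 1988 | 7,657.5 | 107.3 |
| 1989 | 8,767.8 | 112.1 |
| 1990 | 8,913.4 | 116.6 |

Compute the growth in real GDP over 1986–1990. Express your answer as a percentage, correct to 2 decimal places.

Real GDP 1986 = 6842.6/1.000 = 6842.60.
Real GDP 1990 = 8913.4/1.166 = 7644.43.
Change = 7644.43/6842.60 − 1 = 0.1172.

11.72%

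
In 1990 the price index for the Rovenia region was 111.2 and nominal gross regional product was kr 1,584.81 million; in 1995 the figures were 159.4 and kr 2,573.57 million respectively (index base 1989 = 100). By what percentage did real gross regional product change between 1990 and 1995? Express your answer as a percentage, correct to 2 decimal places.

13.29%

Deflate each year: 1990 → 1584.81/1.112 = 1425.19; 1995 → 2573.57/1.594 = 1614.54.
So real gross regional product changed by 1614.54/1425.19 − 1 = 0.1329, i.e. 13.29%.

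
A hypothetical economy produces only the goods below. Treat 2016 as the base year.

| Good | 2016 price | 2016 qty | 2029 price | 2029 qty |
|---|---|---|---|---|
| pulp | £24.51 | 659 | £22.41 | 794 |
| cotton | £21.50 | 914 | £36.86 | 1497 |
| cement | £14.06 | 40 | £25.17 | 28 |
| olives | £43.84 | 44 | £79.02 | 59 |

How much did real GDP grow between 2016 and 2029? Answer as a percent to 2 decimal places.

Real GDP 2016 = Nominal GDP 2016 = 24.51·659 + 21.50·914 + 14.06·40 + 43.84·44 = 38294.45.
Real GDP 2029 (at 2016 prices) = 24.51·794 + 21.50·1497 + 14.06·28 + 43.84·59 = 54626.68.
Real growth = 54626.68/38294.45 − 1 = 0.4265.

42.65%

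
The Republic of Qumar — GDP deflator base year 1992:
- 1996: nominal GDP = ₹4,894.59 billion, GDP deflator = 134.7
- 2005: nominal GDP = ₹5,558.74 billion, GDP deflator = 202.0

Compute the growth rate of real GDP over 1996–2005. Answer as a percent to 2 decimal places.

-24.27%

Real GDP 1996 = 4894.59 / 1.347 = 3633.70.
Real GDP 2005 = 5558.74 / 2.020 = 2751.85.
Real growth = 2751.85 / 3633.70 − 1 = -0.2427.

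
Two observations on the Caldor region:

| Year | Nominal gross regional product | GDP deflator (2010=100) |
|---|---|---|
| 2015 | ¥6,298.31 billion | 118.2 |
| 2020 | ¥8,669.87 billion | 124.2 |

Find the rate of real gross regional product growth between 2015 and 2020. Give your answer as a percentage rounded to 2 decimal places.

31.00%

Real gross regional product 2015 = 6298.31 / 1.182 = 5328.52.
Real gross regional product 2020 = 8669.87 / 1.242 = 6980.57.
Real growth = 6980.57 / 5328.52 − 1 = 0.3100.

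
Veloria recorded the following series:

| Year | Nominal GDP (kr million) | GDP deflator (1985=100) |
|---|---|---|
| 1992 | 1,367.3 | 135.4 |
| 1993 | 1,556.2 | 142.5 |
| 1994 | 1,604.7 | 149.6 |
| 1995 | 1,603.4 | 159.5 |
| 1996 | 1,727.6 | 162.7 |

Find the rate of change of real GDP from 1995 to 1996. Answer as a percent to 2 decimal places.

Real GDP 1995 = 1603.4/1.595 = 1005.27.
Real GDP 1996 = 1727.6/1.627 = 1061.83.
Change = 1061.83/1005.27 − 1 = 0.0563.

5.63%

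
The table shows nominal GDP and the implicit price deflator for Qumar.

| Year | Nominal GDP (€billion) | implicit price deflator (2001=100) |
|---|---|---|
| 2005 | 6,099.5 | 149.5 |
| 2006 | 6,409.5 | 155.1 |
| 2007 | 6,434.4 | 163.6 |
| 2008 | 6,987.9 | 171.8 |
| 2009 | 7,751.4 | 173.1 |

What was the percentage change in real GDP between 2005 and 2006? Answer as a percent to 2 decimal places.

1.29%

Real GDP 2005 = 6099.5/1.495 = 4079.93.
Real GDP 2006 = 6409.5/1.551 = 4132.50.
Change = 4132.50/4079.93 − 1 = 0.0129.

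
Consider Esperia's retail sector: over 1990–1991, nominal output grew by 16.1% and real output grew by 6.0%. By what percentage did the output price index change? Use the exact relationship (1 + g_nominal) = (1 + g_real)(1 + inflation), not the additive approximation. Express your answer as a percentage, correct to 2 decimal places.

(1 + g_nom) = (1 + g_real)(1 + π), so π = 1.1610 / 1.0600 − 1 = 0.09528.

9.53%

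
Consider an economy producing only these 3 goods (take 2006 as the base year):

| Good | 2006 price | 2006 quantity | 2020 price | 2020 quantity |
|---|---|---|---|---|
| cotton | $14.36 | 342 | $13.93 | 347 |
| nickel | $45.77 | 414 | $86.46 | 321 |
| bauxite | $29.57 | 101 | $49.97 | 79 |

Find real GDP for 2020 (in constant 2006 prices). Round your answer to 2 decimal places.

$22011.12

Real GDP 2020 = Σ (p_2006 × q_2020) = 14.36·347 + 45.77·321 + 29.57·79 = 22011.12.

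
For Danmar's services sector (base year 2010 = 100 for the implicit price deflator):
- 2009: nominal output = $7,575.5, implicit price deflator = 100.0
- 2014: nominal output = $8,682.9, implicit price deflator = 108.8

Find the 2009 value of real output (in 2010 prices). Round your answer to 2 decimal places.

Real output = Nominal / (implicit price deflator/100) = 7575.5 / 1.000 = 7575.50.

$7,575.50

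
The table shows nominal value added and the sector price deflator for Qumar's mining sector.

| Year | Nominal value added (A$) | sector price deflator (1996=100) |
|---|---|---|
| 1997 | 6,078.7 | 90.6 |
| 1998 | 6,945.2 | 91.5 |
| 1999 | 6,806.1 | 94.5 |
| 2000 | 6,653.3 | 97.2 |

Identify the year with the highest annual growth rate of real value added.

1998

1998: real = 6945.2/0.915 = 7590.38; growth vs 1997 (6709.38) = 13.13%.
1999: real = 6806.1/0.945 = 7202.22; growth vs 1998 (7590.38) = -5.11%.
2000: real = 6653.3/0.972 = 6844.96; growth vs 1999 (7202.22) = -4.96%.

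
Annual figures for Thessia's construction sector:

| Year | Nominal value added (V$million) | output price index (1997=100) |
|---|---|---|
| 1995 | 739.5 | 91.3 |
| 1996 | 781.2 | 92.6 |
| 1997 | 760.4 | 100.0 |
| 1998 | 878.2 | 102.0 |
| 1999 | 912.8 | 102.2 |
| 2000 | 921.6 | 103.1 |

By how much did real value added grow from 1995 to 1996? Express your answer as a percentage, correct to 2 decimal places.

Real value added 1995 = 739.5/0.913 = 809.97.
Real value added 1996 = 781.2/0.926 = 843.63.
Change = 843.63/809.97 − 1 = 0.0416.

4.16%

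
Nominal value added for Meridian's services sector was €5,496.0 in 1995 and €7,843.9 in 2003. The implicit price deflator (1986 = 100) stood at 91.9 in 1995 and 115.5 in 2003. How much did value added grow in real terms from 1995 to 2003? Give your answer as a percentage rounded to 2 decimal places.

13.56%

Deflate each year: 1995 → 5496.0/0.919 = 5980.41; 2003 → 7843.9/1.155 = 6791.26.
So real value added changed by 6791.26/5980.41 − 1 = 0.1356, i.e. 13.56%.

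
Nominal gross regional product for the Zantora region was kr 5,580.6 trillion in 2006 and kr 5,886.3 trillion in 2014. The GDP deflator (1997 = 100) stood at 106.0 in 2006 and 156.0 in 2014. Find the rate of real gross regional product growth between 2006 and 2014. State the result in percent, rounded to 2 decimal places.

Deflate each year: 2006 → 5580.6/1.060 = 5264.72; 2014 → 5886.3/1.560 = 3773.27.
So real gross regional product changed by 3773.27/5264.72 − 1 = -0.2833, i.e. -28.33%.

-28.33%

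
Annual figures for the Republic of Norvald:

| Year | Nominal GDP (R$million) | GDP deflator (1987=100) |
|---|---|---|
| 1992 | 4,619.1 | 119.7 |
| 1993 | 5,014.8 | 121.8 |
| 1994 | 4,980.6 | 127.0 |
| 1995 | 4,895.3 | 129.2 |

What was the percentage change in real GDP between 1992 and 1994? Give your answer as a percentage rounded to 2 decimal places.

1.63%

Real GDP 1992 = 4619.1/1.197 = 3858.90.
Real GDP 1994 = 4980.6/1.270 = 3921.73.
Change = 3921.73/3858.90 − 1 = 0.0163.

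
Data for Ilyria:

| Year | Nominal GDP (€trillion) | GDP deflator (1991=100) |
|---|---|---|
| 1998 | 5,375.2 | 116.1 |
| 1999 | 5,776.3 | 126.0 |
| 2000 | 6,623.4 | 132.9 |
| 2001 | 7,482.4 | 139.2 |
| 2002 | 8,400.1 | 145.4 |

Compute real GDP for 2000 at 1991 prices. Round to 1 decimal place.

Real GDP 2000 = 6623.4 / 1.329 = 4983.75.

€4,983.7 trillion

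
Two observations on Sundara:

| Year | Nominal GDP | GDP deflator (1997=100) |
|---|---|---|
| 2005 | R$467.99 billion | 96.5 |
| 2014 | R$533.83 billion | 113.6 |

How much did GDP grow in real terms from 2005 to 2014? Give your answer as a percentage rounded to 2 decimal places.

-3.10%

Deflate each year: 2005 → 467.99/0.965 = 484.96; 2014 → 533.83/1.136 = 469.92.
So real GDP changed by 469.92/484.96 − 1 = -0.0310, i.e. -3.10%.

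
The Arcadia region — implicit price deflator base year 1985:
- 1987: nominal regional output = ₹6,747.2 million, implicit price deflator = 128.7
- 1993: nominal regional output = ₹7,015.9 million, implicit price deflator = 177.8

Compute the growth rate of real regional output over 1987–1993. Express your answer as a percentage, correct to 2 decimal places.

Deflate each year: 1987 → 6747.2/1.287 = 5242.58; 1993 → 7015.9/1.778 = 3945.95.
So real regional output changed by 3945.95/5242.58 − 1 = -0.2473, i.e. -24.73%.

-24.73%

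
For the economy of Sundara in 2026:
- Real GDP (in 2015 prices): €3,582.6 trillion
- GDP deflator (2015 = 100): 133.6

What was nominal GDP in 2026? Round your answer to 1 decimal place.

Nominal GDP = Real × (GDP deflator/100) = 3582.6 × 1.336 = 4786.35.

€4,786.4 trillion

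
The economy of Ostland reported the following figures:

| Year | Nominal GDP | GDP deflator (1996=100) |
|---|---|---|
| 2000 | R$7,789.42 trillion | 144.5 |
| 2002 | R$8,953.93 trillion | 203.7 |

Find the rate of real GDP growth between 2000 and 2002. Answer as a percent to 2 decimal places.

Real GDP 2000 = 7789.42 / 1.445 = 5390.60.
Real GDP 2002 = 8953.93 / 2.037 = 4395.65.
Real growth = 4395.65 / 5390.60 − 1 = -0.1846.

-18.46%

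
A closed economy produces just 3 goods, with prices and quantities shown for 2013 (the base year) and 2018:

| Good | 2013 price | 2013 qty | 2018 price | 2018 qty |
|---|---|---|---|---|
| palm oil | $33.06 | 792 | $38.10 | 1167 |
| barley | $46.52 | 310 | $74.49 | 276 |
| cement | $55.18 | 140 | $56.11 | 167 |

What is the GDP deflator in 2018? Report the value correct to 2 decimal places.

122.69

Nominal GDP 2018 = 38.10·1167 + 74.49·276 + 56.11·167 = 74392.31.
Real GDP 2018 (at 2013 prices) = 33.06·1167 + 46.52·276 + 55.18·167 = 60635.60.
Deflator = Nominal/Real × 100 = 74392.31/60635.60 × 100 = 122.688.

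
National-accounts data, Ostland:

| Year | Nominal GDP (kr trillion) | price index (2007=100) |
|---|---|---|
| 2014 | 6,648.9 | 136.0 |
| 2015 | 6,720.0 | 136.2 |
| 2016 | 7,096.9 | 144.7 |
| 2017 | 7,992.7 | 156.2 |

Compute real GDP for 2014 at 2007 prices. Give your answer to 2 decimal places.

kr 4,888.90 trillion

Real GDP 2014 = 6648.9 / 1.360 = 4888.90.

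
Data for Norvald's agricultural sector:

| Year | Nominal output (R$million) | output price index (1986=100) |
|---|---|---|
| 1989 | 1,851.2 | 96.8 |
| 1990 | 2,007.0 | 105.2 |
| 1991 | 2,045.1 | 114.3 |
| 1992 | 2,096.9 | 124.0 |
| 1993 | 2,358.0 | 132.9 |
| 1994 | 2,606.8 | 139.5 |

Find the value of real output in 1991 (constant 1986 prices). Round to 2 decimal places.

R$1,789.24 million

Real output 1991 = 2045.1 / 1.143 = 1789.24.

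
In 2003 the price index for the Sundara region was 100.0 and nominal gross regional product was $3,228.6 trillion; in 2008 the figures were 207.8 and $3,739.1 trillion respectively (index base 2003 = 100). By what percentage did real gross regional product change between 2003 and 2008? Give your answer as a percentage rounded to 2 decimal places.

-44.27%

Deflate each year: 2003 → 3228.6/1.000 = 3228.60; 2008 → 3739.1/2.078 = 1799.37.
So real gross regional product changed by 1799.37/3228.60 − 1 = -0.4427, i.e. -44.27%.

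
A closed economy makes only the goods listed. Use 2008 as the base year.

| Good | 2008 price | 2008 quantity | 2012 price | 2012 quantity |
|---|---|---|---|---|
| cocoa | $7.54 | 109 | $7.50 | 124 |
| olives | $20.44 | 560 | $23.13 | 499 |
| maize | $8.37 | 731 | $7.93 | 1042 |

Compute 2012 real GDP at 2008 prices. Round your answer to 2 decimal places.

Real GDP 2012 = Σ (p_2008 × q_2012) = 7.54·124 + 20.44·499 + 8.37·1042 = 19856.06.

$19856.06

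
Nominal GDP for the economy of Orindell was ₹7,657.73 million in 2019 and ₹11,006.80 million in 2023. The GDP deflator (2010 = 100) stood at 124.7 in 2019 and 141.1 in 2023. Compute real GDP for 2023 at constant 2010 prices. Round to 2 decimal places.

Real GDP = Nominal / (GDP deflator/100) = 11006.80 / 1.411 = 7800.71.

₹7,800.71 million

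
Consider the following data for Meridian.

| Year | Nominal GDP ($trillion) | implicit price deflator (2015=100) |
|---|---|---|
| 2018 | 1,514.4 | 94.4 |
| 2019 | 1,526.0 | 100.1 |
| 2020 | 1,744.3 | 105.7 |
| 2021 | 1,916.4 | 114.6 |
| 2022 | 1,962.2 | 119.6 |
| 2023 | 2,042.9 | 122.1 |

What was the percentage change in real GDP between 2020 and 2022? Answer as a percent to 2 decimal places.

Real GDP 2020 = 1744.3/1.057 = 1650.24.
Real GDP 2022 = 1962.2/1.196 = 1640.64.
Change = 1640.64/1650.24 − 1 = -0.0058.

-0.58%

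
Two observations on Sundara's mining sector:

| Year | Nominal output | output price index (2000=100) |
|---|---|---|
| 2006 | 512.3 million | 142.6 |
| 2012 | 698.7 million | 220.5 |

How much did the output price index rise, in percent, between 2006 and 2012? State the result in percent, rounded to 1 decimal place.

Price-level change = 220.5 / 142.6 − 1 = 0.5463.

54.6%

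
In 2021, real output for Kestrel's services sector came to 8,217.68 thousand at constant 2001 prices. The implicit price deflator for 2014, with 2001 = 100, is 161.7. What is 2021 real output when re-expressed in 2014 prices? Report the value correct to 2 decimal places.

Real output in 2014 prices = Real output in 2001 prices × (P_2014/P_2001) = 8217.68 × 1.617 = 13287.99.

13,287.99 thousand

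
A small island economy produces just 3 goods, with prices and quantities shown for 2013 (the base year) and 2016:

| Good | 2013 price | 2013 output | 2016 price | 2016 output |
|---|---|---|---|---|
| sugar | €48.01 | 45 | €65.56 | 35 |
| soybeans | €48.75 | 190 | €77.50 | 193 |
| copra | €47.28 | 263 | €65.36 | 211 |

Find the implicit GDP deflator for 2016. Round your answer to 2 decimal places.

Nominal GDP 2016 = 65.56·35 + 77.50·193 + 65.36·211 = 31043.06.
Real GDP 2016 (at 2013 prices) = 48.01·35 + 48.75·193 + 47.28·211 = 21065.18.
Deflator = Nominal/Real × 100 = 31043.06/21065.18 × 100 = 147.367.

147.37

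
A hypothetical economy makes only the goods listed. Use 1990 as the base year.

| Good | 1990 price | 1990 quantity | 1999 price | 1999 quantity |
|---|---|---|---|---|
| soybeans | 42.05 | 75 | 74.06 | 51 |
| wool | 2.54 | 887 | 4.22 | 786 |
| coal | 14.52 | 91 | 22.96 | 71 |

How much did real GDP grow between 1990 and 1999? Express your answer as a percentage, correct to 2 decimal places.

Real GDP 1990 = Nominal GDP 1990 = 42.05·75 + 2.54·887 + 14.52·91 = 6728.05.
Real GDP 1999 (at 1990 prices) = 42.05·51 + 2.54·786 + 14.52·71 = 5171.91.
Real growth = 5171.91/6728.05 − 1 = -0.2313.

-23.13%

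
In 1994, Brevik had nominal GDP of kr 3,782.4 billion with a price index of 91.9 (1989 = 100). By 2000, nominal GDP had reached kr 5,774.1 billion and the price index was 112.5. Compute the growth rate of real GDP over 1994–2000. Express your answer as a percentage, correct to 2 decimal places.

24.70%

Real GDP 1994 = 3782.4 / 0.919 = 4115.78.
Real GDP 2000 = 5774.1 / 1.125 = 5132.53.
Real growth = 5132.53 / 4115.78 − 1 = 0.2470.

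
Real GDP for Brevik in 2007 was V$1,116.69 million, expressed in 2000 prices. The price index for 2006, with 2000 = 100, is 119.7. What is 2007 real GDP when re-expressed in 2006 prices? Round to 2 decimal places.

V$1,336.68 million

Real GDP in 2006 prices = Real GDP in 2000 prices × (P_2006/P_2000) = 1116.69 × 1.197 = 1336.68.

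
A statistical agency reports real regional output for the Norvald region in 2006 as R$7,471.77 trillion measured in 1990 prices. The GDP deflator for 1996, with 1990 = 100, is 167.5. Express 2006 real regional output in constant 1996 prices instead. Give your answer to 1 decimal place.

Real regional output in 1996 prices = Real regional output in 1990 prices × (P_1996/P_1990) = 7471.77 × 1.675 = 12515.21.

R$12,515.2 trillion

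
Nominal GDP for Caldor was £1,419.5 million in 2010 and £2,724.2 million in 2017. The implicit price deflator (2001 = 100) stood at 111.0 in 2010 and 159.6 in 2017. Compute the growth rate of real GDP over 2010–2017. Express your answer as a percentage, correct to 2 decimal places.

33.47%

Real GDP 2010 = 1419.5 / 1.110 = 1278.83.
Real GDP 2017 = 2724.2 / 1.596 = 1706.89.
Real growth = 1706.89 / 1278.83 − 1 = 0.3347.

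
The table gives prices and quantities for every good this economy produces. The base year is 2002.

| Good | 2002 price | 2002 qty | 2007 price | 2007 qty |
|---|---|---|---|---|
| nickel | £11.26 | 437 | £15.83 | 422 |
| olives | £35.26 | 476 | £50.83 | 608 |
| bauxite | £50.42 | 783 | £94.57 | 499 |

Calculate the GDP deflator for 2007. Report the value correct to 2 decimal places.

Nominal GDP 2007 = 15.83·422 + 50.83·608 + 94.57·499 = 84775.33.
Real GDP 2007 (at 2002 prices) = 11.26·422 + 35.26·608 + 50.42·499 = 51349.38.
Deflator = Nominal/Real × 100 = 84775.33/51349.38 × 100 = 165.095.

165.10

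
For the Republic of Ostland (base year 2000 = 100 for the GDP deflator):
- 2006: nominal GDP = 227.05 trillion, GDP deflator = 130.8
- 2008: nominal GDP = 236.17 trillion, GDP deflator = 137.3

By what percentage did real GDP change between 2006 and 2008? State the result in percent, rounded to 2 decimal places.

Deflate each year: 2006 → 227.05/1.308 = 173.59; 2008 → 236.17/1.373 = 172.01.
So real GDP changed by 172.01/173.59 − 1 = -0.0091, i.e. -0.91%.

-0.91%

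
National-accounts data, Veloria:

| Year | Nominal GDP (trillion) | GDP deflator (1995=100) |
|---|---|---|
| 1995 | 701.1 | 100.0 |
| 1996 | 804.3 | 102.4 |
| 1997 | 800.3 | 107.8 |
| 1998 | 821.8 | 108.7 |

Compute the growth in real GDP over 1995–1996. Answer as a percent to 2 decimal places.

12.03%

Real GDP 1995 = 701.1/1.000 = 701.10.
Real GDP 1996 = 804.3/1.024 = 785.45.
Change = 785.45/701.10 − 1 = 0.1203.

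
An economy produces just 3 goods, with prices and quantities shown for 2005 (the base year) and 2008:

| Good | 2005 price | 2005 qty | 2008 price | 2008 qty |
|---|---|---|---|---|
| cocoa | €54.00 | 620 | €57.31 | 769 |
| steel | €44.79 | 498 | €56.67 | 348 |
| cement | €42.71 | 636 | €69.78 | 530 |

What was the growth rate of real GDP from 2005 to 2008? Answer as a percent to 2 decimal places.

-3.86%

Real GDP 2005 = Nominal GDP 2005 = 54.00·620 + 44.79·498 + 42.71·636 = 82948.98.
Real GDP 2008 (at 2005 prices) = 54.00·769 + 44.79·348 + 42.71·530 = 79749.22.
Real growth = 79749.22/82948.98 − 1 = -0.0386.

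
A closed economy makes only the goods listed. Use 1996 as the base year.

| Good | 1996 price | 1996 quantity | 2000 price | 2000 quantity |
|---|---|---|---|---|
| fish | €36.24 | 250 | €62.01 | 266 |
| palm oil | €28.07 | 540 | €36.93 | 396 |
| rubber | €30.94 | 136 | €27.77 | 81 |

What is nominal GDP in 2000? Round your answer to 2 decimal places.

Nominal GDP 2000 = Σ (p_2000 × q_2000) = 62.01·266 + 36.93·396 + 27.77·81 = 33368.31.

€33368.31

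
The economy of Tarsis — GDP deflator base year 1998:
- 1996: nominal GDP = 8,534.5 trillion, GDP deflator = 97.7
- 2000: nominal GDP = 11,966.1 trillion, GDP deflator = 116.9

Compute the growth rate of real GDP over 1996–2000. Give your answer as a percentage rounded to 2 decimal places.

17.18%

Real GDP 1996 = 8534.5 / 0.977 = 8735.41.
Real GDP 2000 = 11966.1 / 1.169 = 10236.18.
Real growth = 10236.18 / 8735.41 − 1 = 0.1718.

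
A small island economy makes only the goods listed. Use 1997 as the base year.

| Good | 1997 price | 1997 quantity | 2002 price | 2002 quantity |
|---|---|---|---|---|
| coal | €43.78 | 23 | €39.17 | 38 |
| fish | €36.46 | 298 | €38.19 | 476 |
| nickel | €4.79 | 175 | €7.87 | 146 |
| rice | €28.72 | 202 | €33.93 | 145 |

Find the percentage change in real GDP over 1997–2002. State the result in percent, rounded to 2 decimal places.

Real GDP 1997 = Nominal GDP 1997 = 43.78·23 + 36.46·298 + 4.79·175 + 28.72·202 = 18511.71.
Real GDP 2002 (at 1997 prices) = 43.78·38 + 36.46·476 + 4.79·146 + 28.72·145 = 23882.34.
Real growth = 23882.34/18511.71 − 1 = 0.2901.

29.01%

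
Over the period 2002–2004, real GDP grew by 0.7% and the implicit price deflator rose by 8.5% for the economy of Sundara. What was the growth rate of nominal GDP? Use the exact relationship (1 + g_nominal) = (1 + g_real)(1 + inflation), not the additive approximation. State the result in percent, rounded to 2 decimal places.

(1 + g_nom) = (1 + g_real)(1 + π) = 1.0070 × 1.0850 = 1.09260.

9.26%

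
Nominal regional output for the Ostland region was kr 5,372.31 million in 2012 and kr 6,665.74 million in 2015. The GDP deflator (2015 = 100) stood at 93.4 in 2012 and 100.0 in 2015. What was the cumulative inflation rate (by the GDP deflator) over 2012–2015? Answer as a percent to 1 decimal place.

Price-level change = 100.0 / 93.4 − 1 = 0.0707.

7.1%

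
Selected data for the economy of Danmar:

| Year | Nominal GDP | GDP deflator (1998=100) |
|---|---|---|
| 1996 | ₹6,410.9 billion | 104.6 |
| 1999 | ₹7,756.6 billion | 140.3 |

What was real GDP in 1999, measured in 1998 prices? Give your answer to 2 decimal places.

₹5,528.58 billion

Real GDP = Nominal / (GDP deflator/100) = 7756.6 / 1.403 = 5528.58.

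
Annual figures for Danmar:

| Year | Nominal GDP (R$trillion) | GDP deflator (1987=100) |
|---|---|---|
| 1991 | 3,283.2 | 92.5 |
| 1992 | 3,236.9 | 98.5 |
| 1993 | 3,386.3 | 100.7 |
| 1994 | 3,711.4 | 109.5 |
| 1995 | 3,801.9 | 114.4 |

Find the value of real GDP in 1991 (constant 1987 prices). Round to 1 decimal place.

Real GDP 1991 = 3283.2 / 0.925 = 3549.41.

R$3,549.4 trillion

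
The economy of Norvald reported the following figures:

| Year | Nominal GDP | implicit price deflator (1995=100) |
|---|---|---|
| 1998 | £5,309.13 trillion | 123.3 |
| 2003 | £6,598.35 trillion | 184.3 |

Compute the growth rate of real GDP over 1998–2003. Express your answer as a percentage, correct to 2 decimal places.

-16.85%

Real GDP 1998 = 5309.13 / 1.233 = 4305.86.
Real GDP 2003 = 6598.35 / 1.843 = 3580.22.
Real growth = 3580.22 / 4305.86 − 1 = -0.1685.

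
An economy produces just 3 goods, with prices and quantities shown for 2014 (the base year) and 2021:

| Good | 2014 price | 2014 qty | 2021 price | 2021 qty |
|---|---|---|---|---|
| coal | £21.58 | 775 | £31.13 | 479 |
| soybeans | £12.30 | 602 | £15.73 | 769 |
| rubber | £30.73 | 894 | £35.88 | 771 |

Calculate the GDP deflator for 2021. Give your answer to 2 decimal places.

125.71

Nominal GDP 2021 = 31.13·479 + 15.73·769 + 35.88·771 = 54671.12.
Real GDP 2021 (at 2014 prices) = 21.58·479 + 12.30·769 + 30.73·771 = 43488.35.
Deflator = Nominal/Real × 100 = 54671.12/43488.35 × 100 = 125.714.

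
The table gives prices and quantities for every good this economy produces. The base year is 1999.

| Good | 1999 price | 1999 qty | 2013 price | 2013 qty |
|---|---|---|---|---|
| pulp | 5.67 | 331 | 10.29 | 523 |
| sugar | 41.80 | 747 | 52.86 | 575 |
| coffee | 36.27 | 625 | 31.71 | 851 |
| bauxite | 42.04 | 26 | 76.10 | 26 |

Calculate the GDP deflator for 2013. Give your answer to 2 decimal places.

Nominal GDP 2013 = 10.29·523 + 52.86·575 + 31.71·851 + 76.10·26 = 64739.98.
Real GDP 2013 (at 1999 prices) = 5.67·523 + 41.80·575 + 36.27·851 + 42.04·26 = 58959.22.
Deflator = Nominal/Real × 100 = 64739.98/58959.22 × 100 = 109.805.

109.80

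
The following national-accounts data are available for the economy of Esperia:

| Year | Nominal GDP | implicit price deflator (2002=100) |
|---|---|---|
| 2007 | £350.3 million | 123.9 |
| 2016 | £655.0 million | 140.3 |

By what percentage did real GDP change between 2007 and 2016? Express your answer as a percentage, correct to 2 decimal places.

65.13%

Real GDP 2007 = 350.3 / 1.239 = 282.73.
Real GDP 2016 = 655.0 / 1.403 = 466.86.
Real growth = 466.86 / 282.73 − 1 = 0.6513.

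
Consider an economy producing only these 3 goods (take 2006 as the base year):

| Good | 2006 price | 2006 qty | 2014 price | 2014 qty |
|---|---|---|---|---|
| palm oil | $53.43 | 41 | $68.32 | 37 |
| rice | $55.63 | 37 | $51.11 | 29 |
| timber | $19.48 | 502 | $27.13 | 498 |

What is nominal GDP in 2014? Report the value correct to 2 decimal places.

$17520.77

Nominal GDP 2014 = Σ (p_2014 × q_2014) = 68.32·37 + 51.11·29 + 27.13·498 = 17520.77.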